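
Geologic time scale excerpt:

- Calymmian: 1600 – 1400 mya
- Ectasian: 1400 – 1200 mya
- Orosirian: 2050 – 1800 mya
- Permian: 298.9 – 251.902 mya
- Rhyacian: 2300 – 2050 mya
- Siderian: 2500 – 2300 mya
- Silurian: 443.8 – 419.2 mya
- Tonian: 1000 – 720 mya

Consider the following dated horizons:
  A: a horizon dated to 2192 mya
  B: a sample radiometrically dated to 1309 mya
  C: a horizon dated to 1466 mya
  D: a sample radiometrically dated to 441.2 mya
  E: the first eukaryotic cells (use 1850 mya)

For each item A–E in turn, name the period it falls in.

A — Rhyacian; B — Ectasian; C — Calymmian; D — Silurian; E — Orosirian

A: 2192 Ma lies in 2300–2050 Ma, so Rhyacian.
B: 1309 Ma lies in 1400–1200 Ma, so Ectasian.
C: 1466 Ma lies in 1600–1400 Ma, so Calymmian.
D: 441.2 Ma lies in 443.8–419.2 Ma, so Silurian.
E: 1850 Ma lies in 2050–1800 Ma, so Orosirian.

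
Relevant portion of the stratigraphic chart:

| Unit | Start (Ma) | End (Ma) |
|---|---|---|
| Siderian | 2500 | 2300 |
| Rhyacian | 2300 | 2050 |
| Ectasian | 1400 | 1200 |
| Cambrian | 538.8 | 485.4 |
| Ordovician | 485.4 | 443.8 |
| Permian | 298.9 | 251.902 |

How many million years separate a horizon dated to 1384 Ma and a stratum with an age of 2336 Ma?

2336 − 1384 = 952 million years.

952 million years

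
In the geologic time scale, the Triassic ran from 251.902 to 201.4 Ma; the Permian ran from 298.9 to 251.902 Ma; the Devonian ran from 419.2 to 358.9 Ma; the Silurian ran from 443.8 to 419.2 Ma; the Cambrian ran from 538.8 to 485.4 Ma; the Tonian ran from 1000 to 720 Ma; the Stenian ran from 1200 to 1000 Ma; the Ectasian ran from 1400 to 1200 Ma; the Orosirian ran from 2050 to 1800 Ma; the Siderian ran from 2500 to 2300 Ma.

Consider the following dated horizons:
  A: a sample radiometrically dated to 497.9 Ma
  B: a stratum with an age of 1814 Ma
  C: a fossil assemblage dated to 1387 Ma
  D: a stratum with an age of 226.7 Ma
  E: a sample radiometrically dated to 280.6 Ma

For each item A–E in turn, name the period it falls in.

A — Cambrian; B — Orosirian; C — Ectasian; D — Triassic; E — Permian

Match each age against the start–end ranges in the excerpt: A = 497.9 Ma → Cambrian (538.8–485.4); B = 1814 Ma → Orosirian (2050–1800); C = 1387 Ma → Ectasian (1400–1200); D = 226.7 Ma → Triassic (251.902–201.4); E = 280.6 Ma → Permian (298.9–251.902).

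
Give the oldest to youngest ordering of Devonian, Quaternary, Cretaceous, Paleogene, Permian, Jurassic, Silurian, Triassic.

Era membership (oldest first within each) — Paleozoic: Silurian, Devonian, Permian; Mesozoic: Triassic, Jurassic, Cretaceous; Cenozoic: Paleogene, Quaternary. Paleozoic precedes Mesozoic, which precedes Cenozoic. Concatenating the groups in that era order gives oldest to youngest directly.

Silurian, Devonian, Permian, Triassic, Jurassic, Cretaceous, Paleogene, Quaternary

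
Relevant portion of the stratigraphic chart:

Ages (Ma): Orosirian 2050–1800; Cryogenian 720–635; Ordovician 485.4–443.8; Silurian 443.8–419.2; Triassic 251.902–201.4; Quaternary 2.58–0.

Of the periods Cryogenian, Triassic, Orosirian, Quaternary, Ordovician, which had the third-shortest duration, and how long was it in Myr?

Triassic, 50.502 million years

Durations: Cryogenian 85; Triassic 50.502; Orosirian 250; Quaternary 2.58; Ordovician 41.6 Myr.
Sorted shortest-first: Quaternary (2.58), Ordovician (41.6), Triassic (50.502), Cryogenian (85), Orosirian (250).
The third shortest is Triassic at 50.502 Myr.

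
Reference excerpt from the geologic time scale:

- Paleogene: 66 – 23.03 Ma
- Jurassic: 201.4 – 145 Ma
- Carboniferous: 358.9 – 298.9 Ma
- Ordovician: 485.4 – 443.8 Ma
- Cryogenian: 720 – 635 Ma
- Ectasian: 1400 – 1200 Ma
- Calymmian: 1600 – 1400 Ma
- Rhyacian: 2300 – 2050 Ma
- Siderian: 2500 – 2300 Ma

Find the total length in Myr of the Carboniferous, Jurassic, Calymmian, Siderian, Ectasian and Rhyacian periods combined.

966.4 million years

Each duration: Carboniferous = 60; Jurassic = 56.4; Calymmian = 200; Siderian = 200; Ectasian = 200; Rhyacian = 250.
Sum: 60 + 56.4 + 200 + 200 + 200 + 250 = 966.4 Myr.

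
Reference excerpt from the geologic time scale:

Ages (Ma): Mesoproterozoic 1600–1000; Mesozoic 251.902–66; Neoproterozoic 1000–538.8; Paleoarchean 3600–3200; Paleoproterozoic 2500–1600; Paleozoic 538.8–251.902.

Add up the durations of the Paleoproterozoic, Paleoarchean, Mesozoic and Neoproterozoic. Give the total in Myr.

1947.102 million years

Each duration: Paleoproterozoic = 900; Paleoarchean = 400; Mesozoic = 185.902; Neoproterozoic = 461.2.
Sum: 900 + 400 + 185.902 + 461.2 = 1947.102 Myr.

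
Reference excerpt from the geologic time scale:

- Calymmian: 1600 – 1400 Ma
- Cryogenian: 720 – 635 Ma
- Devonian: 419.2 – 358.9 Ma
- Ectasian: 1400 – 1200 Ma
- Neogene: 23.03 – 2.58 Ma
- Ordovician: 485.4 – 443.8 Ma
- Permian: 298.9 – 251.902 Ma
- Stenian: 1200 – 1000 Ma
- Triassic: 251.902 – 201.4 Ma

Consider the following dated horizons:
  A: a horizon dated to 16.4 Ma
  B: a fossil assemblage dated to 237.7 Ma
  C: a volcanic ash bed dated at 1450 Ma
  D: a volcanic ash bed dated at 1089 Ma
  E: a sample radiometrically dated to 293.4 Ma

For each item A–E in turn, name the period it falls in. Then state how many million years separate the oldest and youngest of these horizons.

A: 16.4 Ma lies in 23.03–2.58 Ma, so Neogene.
B: 237.7 Ma lies in 251.902–201.4 Ma, so Triassic.
C: 1450 Ma lies in 1600–1400 Ma, so Calymmian.
D: 1089 Ma lies in 1200–1000 Ma, so Stenian.
E: 293.4 Ma lies in 298.9–251.902 Ma, so Permian.
Oldest = 1450 Ma, youngest = 16.4 Ma → span 1433.6 Myr.

A — Neogene; B — Triassic; C — Calymmian; D — Stenian; E — Permian; span 1433.6 million years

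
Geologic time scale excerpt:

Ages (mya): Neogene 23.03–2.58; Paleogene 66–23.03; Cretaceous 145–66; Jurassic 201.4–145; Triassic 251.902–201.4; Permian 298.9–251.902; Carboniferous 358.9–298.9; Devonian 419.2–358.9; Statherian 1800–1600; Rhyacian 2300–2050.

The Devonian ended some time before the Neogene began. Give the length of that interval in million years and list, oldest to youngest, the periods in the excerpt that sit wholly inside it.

335.87 million years; Carboniferous, Permian, Triassic, Jurassic, Cretaceous, Paleogene

End of Devonian = 358.9 Ma; start of Neogene = 23.03 Ma.
Gap = 358.9 − 23.03 = 335.87 Myr.
Periods wholly inside 358.9–23.03 Ma: Carboniferous (358.9–298.9), Permian (298.9–251.902), Triassic (251.902–201.4), Jurassic (201.4–145), Cretaceous (145–66), Paleogene (66–23.03).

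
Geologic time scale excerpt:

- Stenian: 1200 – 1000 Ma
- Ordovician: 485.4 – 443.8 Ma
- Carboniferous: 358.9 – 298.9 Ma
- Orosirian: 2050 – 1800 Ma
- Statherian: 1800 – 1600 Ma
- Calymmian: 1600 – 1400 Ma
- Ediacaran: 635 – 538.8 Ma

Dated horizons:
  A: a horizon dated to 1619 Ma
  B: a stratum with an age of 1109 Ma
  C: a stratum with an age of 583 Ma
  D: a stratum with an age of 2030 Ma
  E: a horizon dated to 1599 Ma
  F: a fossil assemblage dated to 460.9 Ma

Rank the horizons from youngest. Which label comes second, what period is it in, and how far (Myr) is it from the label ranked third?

Smaller Ma means younger, so youngest first: F 460.9 < C 583 < B 1109 < E 1599 < A 1619 < D 2030.
Counting 2 along gives C (583 Ma); the excerpt puts that inside the Ediacaran, 635–538.8 Ma.
Next in line is B (1109 Ma), and 1109 − 583 = 526 Myr.

C, in the Ediacaran; 526 million years to B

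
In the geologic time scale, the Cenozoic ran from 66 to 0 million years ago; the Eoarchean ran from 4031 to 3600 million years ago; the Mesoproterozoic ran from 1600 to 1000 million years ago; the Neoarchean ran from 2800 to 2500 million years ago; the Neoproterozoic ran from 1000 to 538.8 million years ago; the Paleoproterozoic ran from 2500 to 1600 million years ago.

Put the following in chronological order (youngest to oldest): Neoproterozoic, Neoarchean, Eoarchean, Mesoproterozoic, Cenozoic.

Read off each span (Ma): Neoproterozoic 1000–538.8; Neoarchean 2800–2500; Eoarchean 4031–3600; Mesoproterozoic 1600–1000; Cenozoic 66–0.
Larger Ma is older, so oldest→youngest is Eoarchean, Neoarchean, Mesoproterozoic, Neoproterozoic, Cenozoic; reverse it for youngest→oldest.

Cenozoic, Neoproterozoic, Mesoproterozoic, Neoarchean, Eoarchean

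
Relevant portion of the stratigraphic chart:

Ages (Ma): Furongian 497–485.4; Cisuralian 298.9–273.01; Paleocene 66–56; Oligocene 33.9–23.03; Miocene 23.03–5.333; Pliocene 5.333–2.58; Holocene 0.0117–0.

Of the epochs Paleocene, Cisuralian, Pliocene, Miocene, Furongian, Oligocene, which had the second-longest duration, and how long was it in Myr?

Durations: Paleocene 10; Cisuralian 25.89; Pliocene 2.753; Miocene 17.697; Furongian 11.6; Oligocene 10.87 Myr.
Sorted longest-first: Cisuralian (25.89), Miocene (17.697), Furongian (11.6), Oligocene (10.87), Paleocene (10), Pliocene (2.753).
The second longest is Miocene at 17.697 Myr.

Miocene, 17.697 million years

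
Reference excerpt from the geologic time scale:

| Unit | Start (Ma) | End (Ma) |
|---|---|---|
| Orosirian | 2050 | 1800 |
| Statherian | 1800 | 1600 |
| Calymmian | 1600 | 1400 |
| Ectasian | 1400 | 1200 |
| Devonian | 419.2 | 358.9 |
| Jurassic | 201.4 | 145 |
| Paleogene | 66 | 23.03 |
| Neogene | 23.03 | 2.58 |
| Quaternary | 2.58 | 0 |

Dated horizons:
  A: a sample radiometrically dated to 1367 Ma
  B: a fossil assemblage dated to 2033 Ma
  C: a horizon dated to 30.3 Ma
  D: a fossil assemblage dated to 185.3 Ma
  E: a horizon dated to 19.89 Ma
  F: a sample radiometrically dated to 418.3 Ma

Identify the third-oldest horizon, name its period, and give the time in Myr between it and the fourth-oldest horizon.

Larger Ma means older, so oldest first: B 2033 > A 1367 > F 418.3 > D 185.3 > C 30.3 > E 19.89.
Counting 3 along gives F (418.3 Ma); the excerpt puts that inside the Devonian, 419.2–358.9 Ma.
Next in line is D (185.3 Ma), and 418.3 − 185.3 = 233 Myr.

F, in the Devonian; 233 million years to D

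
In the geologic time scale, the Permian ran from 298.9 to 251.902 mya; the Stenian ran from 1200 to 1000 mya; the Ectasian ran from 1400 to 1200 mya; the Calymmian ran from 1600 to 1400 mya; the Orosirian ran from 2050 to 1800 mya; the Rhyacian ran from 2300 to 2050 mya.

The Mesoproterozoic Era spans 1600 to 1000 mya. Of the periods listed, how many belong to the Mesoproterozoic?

3

Periods inside 1600–1000 Ma: Calymmian, Ectasian, Stenian — 3 in total.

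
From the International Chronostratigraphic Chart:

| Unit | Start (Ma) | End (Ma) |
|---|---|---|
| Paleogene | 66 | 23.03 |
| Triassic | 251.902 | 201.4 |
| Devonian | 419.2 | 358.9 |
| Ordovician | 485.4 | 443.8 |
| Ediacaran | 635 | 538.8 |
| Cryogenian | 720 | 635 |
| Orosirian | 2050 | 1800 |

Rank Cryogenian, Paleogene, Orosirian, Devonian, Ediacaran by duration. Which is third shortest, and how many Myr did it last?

Cryogenian, 85 million years

Durations: Cryogenian 85; Paleogene 42.97; Orosirian 250; Devonian 60.3; Ediacaran 96.2 Myr.
Sorted shortest-first: Paleogene (42.97), Devonian (60.3), Cryogenian (85), Ediacaran (96.2), Orosirian (250).
The third shortest is Cryogenian at 85 Myr.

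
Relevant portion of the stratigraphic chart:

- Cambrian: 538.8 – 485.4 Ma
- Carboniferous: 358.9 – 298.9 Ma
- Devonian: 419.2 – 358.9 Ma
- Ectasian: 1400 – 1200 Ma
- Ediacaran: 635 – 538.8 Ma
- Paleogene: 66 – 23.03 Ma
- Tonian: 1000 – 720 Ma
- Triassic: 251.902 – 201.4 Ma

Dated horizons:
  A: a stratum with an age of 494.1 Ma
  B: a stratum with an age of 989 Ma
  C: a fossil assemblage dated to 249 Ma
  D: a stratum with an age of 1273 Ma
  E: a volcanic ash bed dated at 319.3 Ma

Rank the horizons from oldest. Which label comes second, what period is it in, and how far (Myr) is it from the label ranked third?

Sorted oldest-first by Ma: D (1273), B (989), A (494.1), E (319.3), C (249).
The second oldest is B at 989 Ma, which lies in 1000–720 Ma: the Tonian.
The third oldest is A at 494.1 Ma; separation = |989 − 494.1| = 494.9 Myr.

B, in the Tonian; 494.9 million years to A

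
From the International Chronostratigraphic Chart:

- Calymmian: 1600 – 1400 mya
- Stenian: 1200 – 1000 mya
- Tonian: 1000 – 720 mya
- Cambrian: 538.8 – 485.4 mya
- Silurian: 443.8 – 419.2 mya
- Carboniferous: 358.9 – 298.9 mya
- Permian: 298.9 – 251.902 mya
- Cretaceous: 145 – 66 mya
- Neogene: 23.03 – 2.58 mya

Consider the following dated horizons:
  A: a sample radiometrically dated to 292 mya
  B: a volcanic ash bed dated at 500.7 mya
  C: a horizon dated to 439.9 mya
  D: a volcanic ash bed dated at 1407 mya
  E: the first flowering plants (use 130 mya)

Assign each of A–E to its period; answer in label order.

A — Permian; B — Cambrian; C — Silurian; D — Calymmian; E — Cretaceous

Match each age against the start–end ranges in the excerpt: A = 292 Ma → Permian (298.9–251.902); B = 500.7 Ma → Cambrian (538.8–485.4); C = 439.9 Ma → Silurian (443.8–419.2); D = 1407 Ma → Calymmian (1600–1400); E = 130 Ma → Cretaceous (145–66).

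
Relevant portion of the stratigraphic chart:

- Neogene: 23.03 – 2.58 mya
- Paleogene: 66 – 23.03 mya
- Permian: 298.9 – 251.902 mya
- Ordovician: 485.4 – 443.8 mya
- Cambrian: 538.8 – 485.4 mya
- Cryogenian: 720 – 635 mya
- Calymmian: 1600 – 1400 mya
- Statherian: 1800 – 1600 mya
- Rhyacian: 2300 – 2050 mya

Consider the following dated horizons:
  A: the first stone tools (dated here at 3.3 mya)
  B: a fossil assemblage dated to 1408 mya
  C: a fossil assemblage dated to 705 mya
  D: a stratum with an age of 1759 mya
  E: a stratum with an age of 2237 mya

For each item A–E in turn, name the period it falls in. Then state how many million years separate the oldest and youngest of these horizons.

A — Neogene; B — Calymmian; C — Cryogenian; D — Statherian; E — Rhyacian; span 2233.7 million years

A: 3.3 Ma lies in 23.03–2.58 Ma, so Neogene.
B: 1408 Ma lies in 1600–1400 Ma, so Calymmian.
C: 705 Ma lies in 720–635 Ma, so Cryogenian.
D: 1759 Ma lies in 1800–1600 Ma, so Statherian.
E: 2237 Ma lies in 2300–2050 Ma, so Rhyacian.
Oldest = 2237 Ma, youngest = 3.3 Ma → span 2233.7 Myr.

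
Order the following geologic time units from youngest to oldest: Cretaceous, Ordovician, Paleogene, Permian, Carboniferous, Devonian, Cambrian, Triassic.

Paleogene, then Cretaceous, then Triassic, then Permian, then Carboniferous, then Devonian, then Ordovician, then Cambrian

Era membership (oldest first within each) — Paleozoic: Cambrian, Ordovician, Devonian, Carboniferous, Permian; Mesozoic: Triassic, Cretaceous; Cenozoic: Paleogene. Paleozoic precedes Mesozoic, which precedes Cenozoic. Concatenating the groups in that era order and then reversing gives youngest to oldest.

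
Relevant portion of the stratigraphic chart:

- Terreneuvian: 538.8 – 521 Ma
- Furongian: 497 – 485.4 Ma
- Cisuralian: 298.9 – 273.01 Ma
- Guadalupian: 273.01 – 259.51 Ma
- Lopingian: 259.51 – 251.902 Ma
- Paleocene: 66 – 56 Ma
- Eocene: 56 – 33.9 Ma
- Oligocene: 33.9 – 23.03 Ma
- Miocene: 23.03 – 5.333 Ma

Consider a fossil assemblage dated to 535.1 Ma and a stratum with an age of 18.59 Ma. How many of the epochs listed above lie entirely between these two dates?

535.1 Ma sits inside the Terreneuvian (538.8–521) and 18.59 Ma inside the Miocene (23.03–5.333); neither of those is wholly between the two dates.
The listed epochs lying completely between them are Furongian, Cisuralian, Guadalupian, Lopingian, Paleocene, Eocene, Oligocene — 7 in all.

7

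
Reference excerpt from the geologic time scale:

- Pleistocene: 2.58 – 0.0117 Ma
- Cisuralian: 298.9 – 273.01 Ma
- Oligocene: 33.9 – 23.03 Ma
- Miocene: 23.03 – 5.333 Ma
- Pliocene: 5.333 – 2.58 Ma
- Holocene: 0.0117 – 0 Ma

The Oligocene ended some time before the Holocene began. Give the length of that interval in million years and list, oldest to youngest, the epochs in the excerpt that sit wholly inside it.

23.0183 million years; Miocene, Pliocene, Pleistocene

End of Oligocene = 23.03 Ma; start of Holocene = 0.0117 Ma.
Gap = 23.03 − 0.0117 = 23.0183 Myr.
Epochs wholly inside 23.03–0.0117 Ma: Miocene (23.03–5.333), Pliocene (5.333–2.58), Pleistocene (2.58–0.0117).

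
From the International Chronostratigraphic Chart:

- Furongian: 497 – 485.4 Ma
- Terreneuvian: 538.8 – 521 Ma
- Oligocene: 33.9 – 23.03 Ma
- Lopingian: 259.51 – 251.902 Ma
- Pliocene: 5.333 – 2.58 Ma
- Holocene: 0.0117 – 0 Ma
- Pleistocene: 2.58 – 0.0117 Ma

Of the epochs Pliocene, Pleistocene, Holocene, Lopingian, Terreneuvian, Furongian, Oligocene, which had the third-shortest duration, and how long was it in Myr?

Durations: Pliocene 2.753; Pleistocene 2.5683; Holocene 0.0117; Lopingian 7.608; Terreneuvian 17.8; Furongian 11.6; Oligocene 10.87 Myr.
Sorted shortest-first: Holocene (0.0117), Pleistocene (2.5683), Pliocene (2.753), Lopingian (7.608), Oligocene (10.87), Furongian (11.6), Terreneuvian (17.8).
The third shortest is Pliocene at 2.753 Myr.

Pliocene, 2.753 million years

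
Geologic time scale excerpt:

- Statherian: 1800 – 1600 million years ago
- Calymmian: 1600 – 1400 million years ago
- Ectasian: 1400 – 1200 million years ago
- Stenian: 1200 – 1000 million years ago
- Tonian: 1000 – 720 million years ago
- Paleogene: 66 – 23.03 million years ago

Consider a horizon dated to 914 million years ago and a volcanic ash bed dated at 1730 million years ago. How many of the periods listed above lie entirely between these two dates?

The older date is 1730 Ma and the younger is 914 Ma.
Periods with start < 1730 and end > 914 Ma: Calymmian (1600–1400), Ectasian (1400–1200), Stenian (1200–1000).
That is 3 complete periods.

3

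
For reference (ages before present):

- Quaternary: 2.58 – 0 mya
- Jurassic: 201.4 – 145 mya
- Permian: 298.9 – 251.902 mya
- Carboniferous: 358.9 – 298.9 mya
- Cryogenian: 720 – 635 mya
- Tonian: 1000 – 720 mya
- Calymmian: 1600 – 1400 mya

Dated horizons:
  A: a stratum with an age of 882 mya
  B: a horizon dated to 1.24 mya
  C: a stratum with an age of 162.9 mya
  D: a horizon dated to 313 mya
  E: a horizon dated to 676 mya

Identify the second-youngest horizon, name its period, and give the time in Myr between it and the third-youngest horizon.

C, in the Jurassic; 150.1 million years to D

Smaller Ma means younger, so youngest first: B 1.24 < C 162.9 < D 313 < E 676 < A 882.
Counting 2 along gives C (162.9 Ma); the excerpt puts that inside the Jurassic, 201.4–145 Ma.
Next in line is D (313 Ma), and 313 − 162.9 = 150.1 Myr.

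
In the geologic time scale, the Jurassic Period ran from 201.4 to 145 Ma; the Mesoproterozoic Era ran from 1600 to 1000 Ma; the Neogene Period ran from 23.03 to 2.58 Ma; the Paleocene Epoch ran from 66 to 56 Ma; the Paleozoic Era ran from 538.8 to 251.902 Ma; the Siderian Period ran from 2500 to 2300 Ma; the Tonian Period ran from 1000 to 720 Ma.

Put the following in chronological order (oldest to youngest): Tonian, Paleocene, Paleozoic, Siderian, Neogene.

Siderian, Tonian, Paleozoic, Paleocene, Neogene

Read off each span (Ma): Tonian 1000–720; Paleocene 66–56; Paleozoic 538.8–251.902; Siderian 2500–2300; Neogene 23.03–2.58.
Larger Ma is older, so oldest→youngest is Siderian, Tonian, Paleozoic, Paleocene, Neogene.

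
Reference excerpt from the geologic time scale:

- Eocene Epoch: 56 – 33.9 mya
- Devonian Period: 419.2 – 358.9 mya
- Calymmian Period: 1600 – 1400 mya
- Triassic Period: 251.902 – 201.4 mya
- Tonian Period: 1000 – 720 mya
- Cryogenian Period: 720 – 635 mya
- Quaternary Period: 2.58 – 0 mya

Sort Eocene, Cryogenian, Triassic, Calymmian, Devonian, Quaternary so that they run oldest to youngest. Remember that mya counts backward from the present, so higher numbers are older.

Sorting by start age (descending Ma, since larger Ma = older): Calymmian start 1600, Cryogenian start 720, Devonian start 419.2, Triassic start 251.902, Eocene start 56, Quaternary start 2.58.

Calymmian, Cryogenian, Devonian, Triassic, Eocene, Quaternary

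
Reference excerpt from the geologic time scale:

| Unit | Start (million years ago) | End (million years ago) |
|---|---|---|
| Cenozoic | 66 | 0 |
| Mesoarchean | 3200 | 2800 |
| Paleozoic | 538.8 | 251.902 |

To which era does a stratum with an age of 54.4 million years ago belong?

54.4 Ma lies between 66 and 0 Ma, so it falls in the Cenozoic.

Cenozoic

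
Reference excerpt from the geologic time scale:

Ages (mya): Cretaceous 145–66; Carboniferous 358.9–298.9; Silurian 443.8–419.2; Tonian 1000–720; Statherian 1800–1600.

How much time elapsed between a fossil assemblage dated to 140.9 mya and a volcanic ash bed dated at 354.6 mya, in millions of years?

354.6 − 140.9 = 213.7 million years.

213.7 million years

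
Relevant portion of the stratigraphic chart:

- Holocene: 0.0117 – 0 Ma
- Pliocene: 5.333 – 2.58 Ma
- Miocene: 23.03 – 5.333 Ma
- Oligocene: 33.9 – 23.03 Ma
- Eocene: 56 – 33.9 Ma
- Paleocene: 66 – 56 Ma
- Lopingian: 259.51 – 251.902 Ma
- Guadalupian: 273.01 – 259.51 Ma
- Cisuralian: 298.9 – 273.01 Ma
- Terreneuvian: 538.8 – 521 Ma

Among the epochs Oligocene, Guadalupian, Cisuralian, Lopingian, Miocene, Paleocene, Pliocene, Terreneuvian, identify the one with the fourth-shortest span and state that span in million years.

Oligocene, 10.87 million years

Start − end for each: Oligocene 33.9 − 23.03 = 10.87; Guadalupian 273.01 − 259.51 = 13.5; Cisuralian 298.9 − 273.01 = 25.89; Lopingian 259.51 − 251.902 = 7.608; Miocene 23.03 − 5.333 = 17.697; Paleocene 66 − 56 = 10; Pliocene 5.333 − 2.58 = 2.753; Terreneuvian 538.8 − 521 = 17.8.
Ranking these from shortest: Pliocene < Lopingian < Paleocene < Oligocene < Guadalupian < Miocene < Terreneuvian < Cisuralian.
Position 4 in that ranking is Oligocene, which lasted 10.87 Myr.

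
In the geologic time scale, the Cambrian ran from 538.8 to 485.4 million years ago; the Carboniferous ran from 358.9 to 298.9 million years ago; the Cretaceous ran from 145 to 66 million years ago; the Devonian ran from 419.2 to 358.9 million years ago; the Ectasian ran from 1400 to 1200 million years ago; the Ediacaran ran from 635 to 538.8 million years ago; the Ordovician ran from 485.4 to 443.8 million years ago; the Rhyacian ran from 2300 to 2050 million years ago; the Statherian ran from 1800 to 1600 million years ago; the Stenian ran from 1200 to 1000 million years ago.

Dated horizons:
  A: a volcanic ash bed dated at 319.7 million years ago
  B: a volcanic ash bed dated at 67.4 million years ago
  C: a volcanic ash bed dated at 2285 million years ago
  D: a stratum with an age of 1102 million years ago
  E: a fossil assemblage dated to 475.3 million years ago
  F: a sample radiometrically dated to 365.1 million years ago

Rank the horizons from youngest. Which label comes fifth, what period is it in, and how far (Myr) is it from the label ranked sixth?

Sorted youngest-first by Ma: B (67.4), A (319.7), F (365.1), E (475.3), D (1102), C (2285).
The fifth youngest is D at 1102 Ma, which lies in 1200–1000 Ma: the Stenian.
The sixth youngest is C at 2285 Ma; separation = |1102 − 2285| = 1183 Myr.

D, in the Stenian; 1183 million years to C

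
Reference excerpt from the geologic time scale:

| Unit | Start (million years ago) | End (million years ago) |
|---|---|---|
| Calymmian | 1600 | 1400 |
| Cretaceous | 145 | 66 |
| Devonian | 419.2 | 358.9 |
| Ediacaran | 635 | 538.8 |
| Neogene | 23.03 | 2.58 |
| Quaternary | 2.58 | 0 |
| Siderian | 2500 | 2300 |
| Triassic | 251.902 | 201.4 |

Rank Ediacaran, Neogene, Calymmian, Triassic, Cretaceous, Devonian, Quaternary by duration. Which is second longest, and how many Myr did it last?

Start − end for each: Ediacaran 635 − 538.8 = 96.2; Neogene 23.03 − 2.58 = 20.45; Calymmian 1600 − 1400 = 200; Triassic 251.902 − 201.4 = 50.502; Cretaceous 145 − 66 = 79; Devonian 419.2 − 358.9 = 60.3; Quaternary 2.58 − 0 = 2.58.
Ranking these from longest: Calymmian > Ediacaran > Cretaceous > Devonian > Triassic > Neogene > Quaternary.
Position 2 in that ranking is Ediacaran, which lasted 96.2 Myr.

Ediacaran, 96.2 million years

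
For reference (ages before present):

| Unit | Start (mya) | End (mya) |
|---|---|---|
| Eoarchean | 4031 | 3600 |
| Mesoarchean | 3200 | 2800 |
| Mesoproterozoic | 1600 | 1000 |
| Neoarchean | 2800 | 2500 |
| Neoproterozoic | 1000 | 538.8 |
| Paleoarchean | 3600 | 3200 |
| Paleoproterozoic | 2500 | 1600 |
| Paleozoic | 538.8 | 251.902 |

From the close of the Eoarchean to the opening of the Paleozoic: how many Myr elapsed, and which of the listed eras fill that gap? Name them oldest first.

3061.2 million years; Paleoarchean, Mesoarchean, Neoarchean, Paleoproterozoic, Mesoproterozoic, Neoproterozoic

End of Eoarchean = 3600 Ma; start of Paleozoic = 538.8 Ma.
Gap = 3600 − 538.8 = 3061.2 Myr.
Eras wholly inside 3600–538.8 Ma: Paleoarchean (3600–3200), Mesoarchean (3200–2800), Neoarchean (2800–2500), Paleoproterozoic (2500–1600), Mesoproterozoic (1600–1000), Neoproterozoic (1000–538.8).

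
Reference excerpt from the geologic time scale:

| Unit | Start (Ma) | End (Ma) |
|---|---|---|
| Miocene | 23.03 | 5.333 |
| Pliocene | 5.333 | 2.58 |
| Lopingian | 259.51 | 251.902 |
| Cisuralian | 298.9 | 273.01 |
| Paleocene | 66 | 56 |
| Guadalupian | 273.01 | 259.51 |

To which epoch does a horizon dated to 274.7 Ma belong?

274.7 Ma lies between 298.9 and 273.01 Ma, so it falls in the Cisuralian.

Cisuralian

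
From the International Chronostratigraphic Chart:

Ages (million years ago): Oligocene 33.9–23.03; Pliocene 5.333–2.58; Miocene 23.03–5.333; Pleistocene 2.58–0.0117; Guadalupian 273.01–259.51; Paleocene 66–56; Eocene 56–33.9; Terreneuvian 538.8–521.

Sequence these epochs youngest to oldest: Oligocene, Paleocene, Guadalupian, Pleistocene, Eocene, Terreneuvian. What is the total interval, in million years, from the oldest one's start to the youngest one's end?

Start ages (Ma): Terreneuvian 538.8, Guadalupian 273.01, Paleocene 66, Eocene 56, Oligocene 33.9, Pleistocene 2.58.
Ordered youngest to oldest: Pleistocene, Oligocene, Eocene, Paleocene, Guadalupian, Terreneuvian.
Span = 538.8 − 0.0117 = 538.7883 Myr.

Pleistocene, Oligocene, Eocene, Paleocene, Guadalupian, Terreneuvian; total span 538.7883 Myr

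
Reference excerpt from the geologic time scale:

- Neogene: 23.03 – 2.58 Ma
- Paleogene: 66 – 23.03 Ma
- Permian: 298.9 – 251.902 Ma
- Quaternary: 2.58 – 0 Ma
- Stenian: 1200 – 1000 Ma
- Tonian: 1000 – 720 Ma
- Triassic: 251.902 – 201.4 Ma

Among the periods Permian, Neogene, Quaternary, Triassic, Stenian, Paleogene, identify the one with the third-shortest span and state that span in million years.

Durations: Permian 46.998; Neogene 20.45; Quaternary 2.58; Triassic 50.502; Stenian 200; Paleogene 42.97 Myr.
Sorted shortest-first: Quaternary (2.58), Neogene (20.45), Paleogene (42.97), Permian (46.998), Triassic (50.502), Stenian (200).
The third shortest is Paleogene at 42.97 Myr.

Paleogene, 42.97 million years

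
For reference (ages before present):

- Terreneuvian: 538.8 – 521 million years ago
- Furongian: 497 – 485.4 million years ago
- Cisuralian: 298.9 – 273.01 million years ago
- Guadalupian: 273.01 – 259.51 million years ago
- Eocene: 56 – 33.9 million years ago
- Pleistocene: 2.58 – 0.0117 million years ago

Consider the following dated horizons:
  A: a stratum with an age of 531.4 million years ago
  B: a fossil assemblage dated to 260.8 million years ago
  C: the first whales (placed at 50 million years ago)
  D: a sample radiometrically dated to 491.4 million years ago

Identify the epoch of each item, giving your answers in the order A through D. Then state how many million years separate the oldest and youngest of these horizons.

A — Terreneuvian; B — Guadalupian; C — Eocene; D — Furongian; span 481.4 million years

Match each age against the start–end ranges in the excerpt: A = 531.4 Ma → Terreneuvian (538.8–521); B = 260.8 Ma → Guadalupian (273.01–259.51); C = 50 Ma → Eocene (56–33.9); D = 491.4 Ma → Furongian (497–485.4).
The largest age is 531.4 Ma and the smallest is 50 Ma; their difference is 481.4 Myr.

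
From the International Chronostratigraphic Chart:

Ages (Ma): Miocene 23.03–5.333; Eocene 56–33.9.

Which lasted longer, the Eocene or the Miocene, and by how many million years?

Eocene, by 4.403 million years

Eocene: 56 − 33.9 = 22.1 Myr.
Miocene: 23.03 − 5.333 = 17.697 Myr.
Difference: 22.1 − 17.697 = 4.403 Myr, so the Eocene was longer.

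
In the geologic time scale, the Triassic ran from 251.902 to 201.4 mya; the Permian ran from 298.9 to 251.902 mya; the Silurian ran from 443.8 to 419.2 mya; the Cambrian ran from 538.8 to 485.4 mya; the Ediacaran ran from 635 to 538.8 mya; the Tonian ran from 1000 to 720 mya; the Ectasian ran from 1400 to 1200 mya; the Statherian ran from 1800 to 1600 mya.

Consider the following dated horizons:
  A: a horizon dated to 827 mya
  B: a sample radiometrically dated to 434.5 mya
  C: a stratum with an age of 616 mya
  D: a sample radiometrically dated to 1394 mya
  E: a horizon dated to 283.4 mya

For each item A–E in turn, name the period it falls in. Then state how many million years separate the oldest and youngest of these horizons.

A: 827 Ma lies in 1000–720 Ma, so Tonian.
B: 434.5 Ma lies in 443.8–419.2 Ma, so Silurian.
C: 616 Ma lies in 635–538.8 Ma, so Ediacaran.
D: 1394 Ma lies in 1400–1200 Ma, so Ectasian.
E: 283.4 Ma lies in 298.9–251.902 Ma, so Permian.
Oldest = 1394 Ma, youngest = 283.4 Ma → span 1110.6 Myr.

A — Tonian; B — Silurian; C — Ediacaran; D — Ectasian; E — Permian; span 1110.6 million years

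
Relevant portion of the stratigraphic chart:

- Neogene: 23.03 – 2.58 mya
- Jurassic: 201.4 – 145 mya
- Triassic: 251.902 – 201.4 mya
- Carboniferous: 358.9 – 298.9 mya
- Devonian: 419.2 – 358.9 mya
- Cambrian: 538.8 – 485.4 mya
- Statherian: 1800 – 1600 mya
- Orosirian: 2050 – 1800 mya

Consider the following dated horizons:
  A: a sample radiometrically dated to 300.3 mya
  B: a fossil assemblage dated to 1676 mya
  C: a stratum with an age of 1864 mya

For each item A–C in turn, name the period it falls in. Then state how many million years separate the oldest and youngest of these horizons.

Match each age against the start–end ranges in the excerpt: A = 300.3 Ma → Carboniferous (358.9–298.9); B = 1676 Ma → Statherian (1800–1600); C = 1864 Ma → Orosirian (2050–1800).
The largest age is 1864 Ma and the smallest is 300.3 Ma; their difference is 1563.7 Myr.

A — Carboniferous; B — Statherian; C — Orosirian; span 1563.7 million years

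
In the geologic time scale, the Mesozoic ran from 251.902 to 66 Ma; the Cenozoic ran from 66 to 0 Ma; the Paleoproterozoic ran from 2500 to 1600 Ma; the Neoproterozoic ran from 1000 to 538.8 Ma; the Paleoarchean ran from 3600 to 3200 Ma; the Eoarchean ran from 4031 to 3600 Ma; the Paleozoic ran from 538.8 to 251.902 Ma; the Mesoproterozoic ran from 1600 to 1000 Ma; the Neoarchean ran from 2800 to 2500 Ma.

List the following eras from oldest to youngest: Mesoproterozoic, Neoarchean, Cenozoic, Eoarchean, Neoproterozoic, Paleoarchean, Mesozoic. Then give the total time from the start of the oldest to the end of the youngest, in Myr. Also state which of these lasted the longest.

Eoarchean, Paleoarchean, Neoarchean, Mesoproterozoic, Neoproterozoic, Mesozoic, Cenozoic; total span 4031 Myr; longest is Mesoproterozoic

Start ages (Ma): Eoarchean 4031, Paleoarchean 3600, Neoarchean 2800, Mesoproterozoic 1600, Neoproterozoic 1000, Mesozoic 251.902, Cenozoic 66.
Ordered oldest to youngest: Eoarchean, Paleoarchean, Neoarchean, Mesoproterozoic, Neoproterozoic, Mesozoic, Cenozoic.
Span = 4031 − 0 = 4031 Myr.
Durations: Paleoarchean 400, Cenozoic 66, Neoarchean 300, Mesoproterozoic 600, Neoproterozoic 461.2, Eoarchean 431, Mesozoic 185.902 → longest is Mesoproterozoic (600 Myr).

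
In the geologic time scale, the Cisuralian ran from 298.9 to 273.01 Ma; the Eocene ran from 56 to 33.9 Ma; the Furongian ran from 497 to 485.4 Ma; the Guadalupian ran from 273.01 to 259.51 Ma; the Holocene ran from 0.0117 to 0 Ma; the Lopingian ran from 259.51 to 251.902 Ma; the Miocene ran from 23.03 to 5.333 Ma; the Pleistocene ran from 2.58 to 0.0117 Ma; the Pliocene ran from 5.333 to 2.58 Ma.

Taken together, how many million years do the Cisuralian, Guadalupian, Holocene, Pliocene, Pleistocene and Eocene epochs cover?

66.823 million years

Duration is start − end for each: (298.9 − 273.01) + (273.01 − 259.51) + (0.0117 − 0) + (5.333 − 2.58) + (2.58 − 0.0117) + (56 − 33.9).
That is 25.89 + 13.5 + 0.0117 + 2.753 + 2.5683 + 22.1, which totals 66.823 million years.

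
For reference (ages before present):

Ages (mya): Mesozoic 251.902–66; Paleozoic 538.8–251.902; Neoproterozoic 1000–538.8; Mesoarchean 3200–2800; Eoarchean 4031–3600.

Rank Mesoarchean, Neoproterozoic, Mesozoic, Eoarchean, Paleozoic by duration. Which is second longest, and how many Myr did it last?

Eoarchean, 431 million years

Start − end for each: Mesoarchean 3200 − 2800 = 400; Neoproterozoic 1000 − 538.8 = 461.2; Mesozoic 251.902 − 66 = 185.902; Eoarchean 4031 − 3600 = 431; Paleozoic 538.8 − 251.902 = 286.898.
Ranking these from longest: Neoproterozoic > Eoarchean > Mesoarchean > Paleozoic > Mesozoic.
Position 2 in that ranking is Eoarchean, which lasted 431 Myr.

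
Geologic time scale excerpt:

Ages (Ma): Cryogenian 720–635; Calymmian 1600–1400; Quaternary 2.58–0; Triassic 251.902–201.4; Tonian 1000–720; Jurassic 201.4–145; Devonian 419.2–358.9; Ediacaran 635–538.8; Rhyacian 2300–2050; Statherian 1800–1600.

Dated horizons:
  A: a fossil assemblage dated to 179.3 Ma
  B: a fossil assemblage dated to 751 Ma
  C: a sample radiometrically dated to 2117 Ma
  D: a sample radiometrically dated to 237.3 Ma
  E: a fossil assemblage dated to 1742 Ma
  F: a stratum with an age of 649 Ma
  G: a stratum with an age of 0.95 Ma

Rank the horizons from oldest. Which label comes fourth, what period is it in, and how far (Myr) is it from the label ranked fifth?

F, in the Cryogenian; 411.7 million years to D

Larger Ma means older, so oldest first: C 2117 > E 1742 > B 751 > F 649 > D 237.3 > A 179.3 > G 0.95.
Counting 4 along gives F (649 Ma); the excerpt puts that inside the Cryogenian, 720–635 Ma.
Next in line is D (237.3 Ma), and 649 − 237.3 = 411.7 Myr.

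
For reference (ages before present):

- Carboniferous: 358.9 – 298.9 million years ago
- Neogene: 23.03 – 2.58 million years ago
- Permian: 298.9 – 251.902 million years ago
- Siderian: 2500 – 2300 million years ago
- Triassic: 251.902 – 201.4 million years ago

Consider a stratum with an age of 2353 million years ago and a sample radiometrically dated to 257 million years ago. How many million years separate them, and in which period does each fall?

Elapsed time: 2353 − 257 = 2096 Myr.
2353 Ma lies within 2500–2300 Ma: Siderian.
257 Ma lies within 298.9–251.902 Ma: Permian.

2096 million years apart; the first in the Siderian, the second in the Permian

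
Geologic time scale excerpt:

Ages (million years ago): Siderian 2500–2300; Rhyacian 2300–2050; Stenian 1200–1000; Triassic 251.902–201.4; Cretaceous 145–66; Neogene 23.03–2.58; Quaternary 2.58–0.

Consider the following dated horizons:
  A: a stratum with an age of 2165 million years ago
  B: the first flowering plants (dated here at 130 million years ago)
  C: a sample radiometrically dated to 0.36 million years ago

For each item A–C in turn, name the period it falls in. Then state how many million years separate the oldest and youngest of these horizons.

A — Rhyacian; B — Cretaceous; C — Quaternary; span 2164.64 million years

Match each age against the start–end ranges in the excerpt: A = 2165 Ma → Rhyacian (2300–2050); B = 130 Ma → Cretaceous (145–66); C = 0.36 Ma → Quaternary (2.58–0).
The largest age is 2165 Ma and the smallest is 0.36 Ma; their difference is 2164.64 Myr.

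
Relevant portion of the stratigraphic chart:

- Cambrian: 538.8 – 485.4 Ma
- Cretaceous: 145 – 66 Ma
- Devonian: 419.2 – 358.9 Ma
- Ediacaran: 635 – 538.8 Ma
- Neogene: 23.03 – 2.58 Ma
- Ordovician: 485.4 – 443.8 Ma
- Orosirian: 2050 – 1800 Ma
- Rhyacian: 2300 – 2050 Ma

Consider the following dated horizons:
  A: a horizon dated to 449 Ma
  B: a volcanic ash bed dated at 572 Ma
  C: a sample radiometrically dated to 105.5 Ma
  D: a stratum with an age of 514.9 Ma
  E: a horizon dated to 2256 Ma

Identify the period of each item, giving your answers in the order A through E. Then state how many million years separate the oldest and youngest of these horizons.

Match each age against the start–end ranges in the excerpt: A = 449 Ma → Ordovician (485.4–443.8); B = 572 Ma → Ediacaran (635–538.8); C = 105.5 Ma → Cretaceous (145–66); D = 514.9 Ma → Cambrian (538.8–485.4); E = 2256 Ma → Rhyacian (2300–2050).
The largest age is 2256 Ma and the smallest is 105.5 Ma; their difference is 2150.5 Myr.

A — Ordovician; B — Ediacaran; C — Cretaceous; D — Cambrian; E — Rhyacian; span 2150.5 million years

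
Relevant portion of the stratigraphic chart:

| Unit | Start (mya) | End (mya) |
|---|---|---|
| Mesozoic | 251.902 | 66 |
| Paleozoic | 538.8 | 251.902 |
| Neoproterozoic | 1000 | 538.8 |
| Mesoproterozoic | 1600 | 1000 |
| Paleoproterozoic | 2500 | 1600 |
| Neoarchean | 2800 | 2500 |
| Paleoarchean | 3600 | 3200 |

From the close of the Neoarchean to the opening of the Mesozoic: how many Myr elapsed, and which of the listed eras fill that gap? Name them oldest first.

2248.098 million years; Paleoproterozoic, Mesoproterozoic, Neoproterozoic, Paleozoic

End of Neoarchean = 2500 Ma; start of Mesozoic = 251.902 Ma.
Gap = 2500 − 251.902 = 2248.098 Myr.
Eras wholly inside 2500–251.902 Ma: Paleoproterozoic (2500–1600), Mesoproterozoic (1600–1000), Neoproterozoic (1000–538.8), Paleozoic (538.8–251.902).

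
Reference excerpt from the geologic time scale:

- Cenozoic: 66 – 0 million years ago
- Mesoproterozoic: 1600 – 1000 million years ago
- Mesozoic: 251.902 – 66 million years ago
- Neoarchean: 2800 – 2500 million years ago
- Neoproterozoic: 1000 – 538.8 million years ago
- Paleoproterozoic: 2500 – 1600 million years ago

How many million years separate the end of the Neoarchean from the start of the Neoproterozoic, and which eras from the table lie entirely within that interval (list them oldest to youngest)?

The Neoarchean closes at 2500 Ma and the Neoproterozoic opens at 1000 Ma, so the interval is 2500 − 1000 = 1500 Myr.
An era fits inside if it starts at or after 2500 Ma and ends at or before 1000 Ma; oldest first that gives Paleoproterozoic, Mesoproterozoic.

1500 million years; Paleoproterozoic, Mesoproterozoic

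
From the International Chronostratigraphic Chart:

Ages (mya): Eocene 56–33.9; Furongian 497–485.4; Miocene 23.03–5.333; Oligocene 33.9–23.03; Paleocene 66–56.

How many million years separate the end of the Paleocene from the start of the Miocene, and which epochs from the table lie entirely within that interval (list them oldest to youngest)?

The Paleocene closes at 56 Ma and the Miocene opens at 23.03 Ma, so the interval is 56 − 23.03 = 32.97 Myr.
An epoch fits inside if it starts at or after 56 Ma and ends at or before 23.03 Ma; oldest first that gives Eocene, Oligocene.

32.97 million years; Eocene, Oligocene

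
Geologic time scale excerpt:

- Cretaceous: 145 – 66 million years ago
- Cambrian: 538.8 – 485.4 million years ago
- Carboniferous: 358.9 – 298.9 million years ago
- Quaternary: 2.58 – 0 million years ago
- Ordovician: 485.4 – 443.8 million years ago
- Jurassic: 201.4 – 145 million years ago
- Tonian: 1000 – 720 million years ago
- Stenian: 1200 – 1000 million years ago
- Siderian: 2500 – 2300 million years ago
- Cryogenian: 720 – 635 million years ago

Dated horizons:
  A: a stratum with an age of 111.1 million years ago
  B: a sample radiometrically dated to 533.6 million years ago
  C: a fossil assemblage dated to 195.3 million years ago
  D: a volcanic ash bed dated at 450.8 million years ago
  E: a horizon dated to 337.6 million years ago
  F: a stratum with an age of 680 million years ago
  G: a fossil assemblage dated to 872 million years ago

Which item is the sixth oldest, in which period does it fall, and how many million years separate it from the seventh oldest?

Sorted oldest-first by Ma: G (872), F (680), B (533.6), D (450.8), E (337.6), C (195.3), A (111.1).
The sixth oldest is C at 195.3 Ma, which lies in 201.4–145 Ma: the Jurassic.
The seventh oldest is A at 111.1 Ma; separation = |195.3 − 111.1| = 84.2 Myr.

C, in the Jurassic; 84.2 million years to A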